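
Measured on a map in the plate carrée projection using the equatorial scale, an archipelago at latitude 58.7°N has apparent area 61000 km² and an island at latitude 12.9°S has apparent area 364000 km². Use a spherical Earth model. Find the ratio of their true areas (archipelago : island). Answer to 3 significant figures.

Plate carrée has h = 1 and k = sec φ, giving areal scale sec φ; true area = (apparent area) · cos φ.
True area of archipelago: 61000 × cos(58.7°) = 61000 × 0.5195 = 31690 km².
True area of island: 364000 × cos(12.9°) = 364000 × 0.9748 = 354800 km².
Ratio = 31690 / 354800 ≈ 0.0893.

0.0893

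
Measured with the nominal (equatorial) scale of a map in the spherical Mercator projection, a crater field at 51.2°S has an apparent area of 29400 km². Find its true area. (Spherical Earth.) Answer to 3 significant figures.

11500 km²

The Mercator projection is conformal; its linear scale factor is the same in every direction and equals sec φ = 1/cos φ.
Areal scale = k² = sec²φ = 1/cos²(51.2°) = 1/0.6266² = 2.547.
True area = apparent / (areal scale) = 29400 / 2.547 ≈ 11500 km².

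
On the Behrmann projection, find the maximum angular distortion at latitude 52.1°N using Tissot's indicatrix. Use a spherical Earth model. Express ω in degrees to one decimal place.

The Behrmann projection is cylindrical equal-area with φ₀ = 30°. A cylindrical equal-area projection with standard parallel φ₀ has meridian scale h = cos φ / cos φ₀ and parallel scale k = cos φ₀ / cos φ (so areas are preserved, h·k = 1).
At 52.1°: h = 0.7093, k = 1.410; principal scales a = 1.410, b = 0.7093.
sin(ω/2) = (a − b)/(a + b) = 0.7005/2.119 = 0.3306, so ω = 2 arcsin(0.3306) ≈ 38.6°.

38.6°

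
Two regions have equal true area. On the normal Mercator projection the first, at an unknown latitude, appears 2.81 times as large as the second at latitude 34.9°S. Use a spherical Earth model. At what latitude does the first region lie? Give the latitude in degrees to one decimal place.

For equal true areas on Mercator, apparent areas scale as sec²φ, so the ratio is cos²φ₂ / cos²φ₁.
cos²φ₂ / cos²φ₁ = 2.81  ⇒  cos φ₁ = cos 34.9° / √2.81 = 0.8202/1.676 = 0.4893.
φ₁ = arccos(0.4893) ≈ 60.7°.

60.7°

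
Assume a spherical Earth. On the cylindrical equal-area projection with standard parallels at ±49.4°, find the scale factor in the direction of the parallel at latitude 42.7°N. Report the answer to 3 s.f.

Cylindrical equal-area (φ₀ = 49.4°): h = cos φ / cos 49.4° along meridians, k = cos 49.4° / cos φ along parallels; h·k = 1.
k = cos 49.4° / cos 42.7° = 0.6508/0.7349 = 0.8855.

0.886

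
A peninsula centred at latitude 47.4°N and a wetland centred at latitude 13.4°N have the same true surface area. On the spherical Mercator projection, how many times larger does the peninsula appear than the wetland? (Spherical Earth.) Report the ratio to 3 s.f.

2.07

Mercator areal scale is sec²φ.
At 47.4°: sec²(47.4°) = 1/0.6769² = 2.183.
At 13.4°: sec²(13.4°) = 1/0.9728² = 1.057.
Ratio = 2.183/1.057 = cos²(13.4°)/cos²(47.4°) ≈ 2.07.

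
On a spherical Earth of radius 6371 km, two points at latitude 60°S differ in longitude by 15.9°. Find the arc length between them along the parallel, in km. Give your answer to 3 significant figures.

884 km

Arc length along a parallel = R cos φ · Δλ (with Δλ in radians).
= 6371 × cos 60° × (15.9° × π/180) = 6371 × 0.5000 × 0.2775 ≈ 884 km.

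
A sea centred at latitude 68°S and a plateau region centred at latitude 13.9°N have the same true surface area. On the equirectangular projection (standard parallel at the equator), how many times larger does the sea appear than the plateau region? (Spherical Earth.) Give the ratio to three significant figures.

2.59

Plate carrée maps x = Rλ, y = Rφ. The meridian scale is h = 1 and the parallel scale is k = 1/cos φ = sec φ.
Areal scale at 68°: h·k = 1.000 × 2.669 = 2.669.
Areal scale at 13.9°: h·k = 1.000 × 1.030 = 1.030.
Ratio = 2.669/1.030 ≈ 2.59.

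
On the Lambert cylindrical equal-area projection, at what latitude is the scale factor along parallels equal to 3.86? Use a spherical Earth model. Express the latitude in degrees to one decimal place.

The Lambert cylindrical equal-area projection is the cylindrical equal-area projection with its standard parallel at the equator (φ₀ = 0). For cylindrical equal-area with standard parallel φ₀, h = cos φ / cos φ₀ and k = cos φ₀ / cos φ, so h·k = 1.
k = cos φ₀ / cos φ = 3.86  ⇒  cos φ = cos 0° / 3.86 = 0.2591.
φ = arccos(0.2591) ≈ 75.0°.

75.0°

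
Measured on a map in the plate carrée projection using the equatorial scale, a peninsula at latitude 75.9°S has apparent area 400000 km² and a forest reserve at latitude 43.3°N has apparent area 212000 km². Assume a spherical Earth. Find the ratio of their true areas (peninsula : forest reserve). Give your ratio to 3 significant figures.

0.632

Plate carrée has h = 1 and k = sec φ, giving areal scale sec φ; true area = (apparent area) · cos φ.
True area of peninsula: 400000 × cos(75.9°) = 400000 × 0.2436 = 97450 km².
True area of forest reserve: 212000 × cos(43.3°) = 212000 × 0.7278 = 154300 km².
Ratio = 97450 / 154300 ≈ 0.632.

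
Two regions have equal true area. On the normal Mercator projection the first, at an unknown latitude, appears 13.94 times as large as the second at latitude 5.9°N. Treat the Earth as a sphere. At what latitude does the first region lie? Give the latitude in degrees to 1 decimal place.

For equal true areas on Mercator, apparent areas scale as sec²φ, so the ratio is cos²φ₂ / cos²φ₁.
cos²φ₂ / cos²φ₁ = 13.94  ⇒  cos φ₁ = cos 5.9° / √13.94 = 0.9947/3.734 = 0.2664.
φ₁ = arccos(0.2664) ≈ 74.5°.

74.5°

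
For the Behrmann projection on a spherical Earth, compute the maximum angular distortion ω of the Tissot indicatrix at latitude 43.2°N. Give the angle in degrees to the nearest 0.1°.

19.6°

The Behrmann projection is cylindrical equal-area with φ₀ = 30°. Cylindrical equal-area (φ₀ = 30°): h = cos φ / cos 30° along meridians, k = cos 30° / cos φ along parallels; h·k = 1.
At 43.2°: h = 0.8417, k = 1.188; principal scales a = 1.188, b = 0.8417.
sin(ω/2) = (a − b)/(a + b) = 0.3463/2.030 = 0.1706, so ω = 2 arcsin(0.1706) ≈ 19.6°.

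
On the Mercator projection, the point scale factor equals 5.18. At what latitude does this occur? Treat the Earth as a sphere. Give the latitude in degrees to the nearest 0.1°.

78.9°

Mercator scale is k = sec φ = 1/cos φ.
1/cos φ = 5.18  ⇒  cos φ = 0.1931  ⇒  φ = arccos(0.1931) ≈ 78.9°.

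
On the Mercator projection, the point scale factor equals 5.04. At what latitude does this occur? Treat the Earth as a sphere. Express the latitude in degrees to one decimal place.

Mercator scale is k = sec φ = 1/cos φ.
1/cos φ = 5.04  ⇒  cos φ = 0.1984  ⇒  φ = arccos(0.1984) ≈ 78.6°.

78.6°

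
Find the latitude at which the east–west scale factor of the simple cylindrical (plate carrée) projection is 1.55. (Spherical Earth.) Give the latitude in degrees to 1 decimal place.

Plate carrée: h = 1, k = sec φ along parallels.
sec φ = 1.55  ⇒  cos φ = 0.6452  ⇒  φ ≈ 49.8°.

49.8°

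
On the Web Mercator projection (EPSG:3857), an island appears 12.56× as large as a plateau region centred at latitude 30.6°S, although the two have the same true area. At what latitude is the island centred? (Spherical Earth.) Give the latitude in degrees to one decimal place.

Mercator areal scale is sec²φ, so apparent-area ratio = sec²φ₁ / sec²φ₂ = cos²φ₂ / cos²φ₁.
cos²φ₂ / cos²φ₁ = 12.56  ⇒  cos φ₁ = cos 30.6° / √12.56 = 0.8607/3.544 = 0.2429.
φ₁ = arccos(0.2429) ≈ 75.9°.

75.9°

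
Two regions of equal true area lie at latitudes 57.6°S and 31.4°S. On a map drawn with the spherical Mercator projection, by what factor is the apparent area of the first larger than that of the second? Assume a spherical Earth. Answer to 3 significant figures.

2.54

Mercator is conformal with k = sec φ, so areal scale = k² = sec²φ.
At 57.6°: sec²(57.6°) = 1/0.5358² = 3.483.
At 31.4°: sec²(31.4°) = 1/0.8536² = 1.373.
Ratio = 3.483/1.373 = cos²(31.4°)/cos²(57.6°) ≈ 2.54.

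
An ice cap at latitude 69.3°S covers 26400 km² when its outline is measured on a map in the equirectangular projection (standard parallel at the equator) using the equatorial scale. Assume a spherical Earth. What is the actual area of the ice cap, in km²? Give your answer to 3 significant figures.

In the plate carrée (x = Rλ, y = Rφ), meridians are true-scale (h = 1) and parallels are stretched by k = sec φ.
Areal scale = h·k = 1 × sec φ; at 69.3°, h = 1.000, k = 2.829, so h·k = 2.829.
True area = apparent / (areal scale) = 26400 / 2.829 ≈ 9330 km².

9330 km²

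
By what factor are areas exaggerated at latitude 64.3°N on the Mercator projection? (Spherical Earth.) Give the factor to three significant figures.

5.32

For Mercator, h = k = sec φ (a conformal cylindrical projection has a single point scale, 1/cos φ).
Areal scale = k² = sec²φ = 1/cos²(64.3°) = 1/0.4337² = 5.317.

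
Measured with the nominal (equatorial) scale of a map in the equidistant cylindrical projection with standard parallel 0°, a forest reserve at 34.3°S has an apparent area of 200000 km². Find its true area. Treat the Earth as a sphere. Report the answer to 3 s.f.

165000 km²

In the plate carrée (x = Rλ, y = Rφ), meridians are true-scale (h = 1) and parallels are stretched by k = sec φ.
Areal scale = h·k = 1 × sec φ; at 34.3°, h = 1.000, k = 1.211, so h·k = 1.211.
True area = apparent / (areal scale) = 200000 / 1.211 ≈ 165000 km².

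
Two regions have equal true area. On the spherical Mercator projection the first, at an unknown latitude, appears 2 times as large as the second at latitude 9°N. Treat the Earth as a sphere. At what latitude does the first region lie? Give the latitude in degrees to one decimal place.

45.7°

On Mercator, (apparent₁)/(apparent₂) = sec²φ₁ / sec²φ₂ when true areas are equal.
cos²φ₂ / cos²φ₁ = 2  ⇒  cos φ₁ = cos 9° / √2 = 0.9877/1.414 = 0.6984.
φ₁ = arccos(0.6984) ≈ 45.7°.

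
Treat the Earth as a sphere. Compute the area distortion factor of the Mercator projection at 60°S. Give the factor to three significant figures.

4.00

The Mercator projection is conformal; its linear scale factor is the same in every direction and equals sec φ = 1/cos φ.
Areal scale = k² = sec²φ = 1/cos²(60°) = 1/0.5000² = 4.000.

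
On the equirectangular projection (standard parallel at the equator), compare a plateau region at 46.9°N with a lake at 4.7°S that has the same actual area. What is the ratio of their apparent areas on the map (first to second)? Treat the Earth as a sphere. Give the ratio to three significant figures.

1.46

Plate carrée maps x = Rλ, y = Rφ. The meridian scale is h = 1 and the parallel scale is k = 1/cos φ = sec φ.
Areal scale at 46.9°: h·k = 1.000 × 1.464 = 1.464.
Areal scale at 4.7°: h·k = 1.000 × 1.003 = 1.003.
Ratio = 1.464/1.003 ≈ 1.46.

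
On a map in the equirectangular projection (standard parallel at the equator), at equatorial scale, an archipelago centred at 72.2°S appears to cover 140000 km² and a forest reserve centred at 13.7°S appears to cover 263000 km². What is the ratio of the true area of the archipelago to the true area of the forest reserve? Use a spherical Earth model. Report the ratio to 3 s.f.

0.167

On the plate carrée, areal scale = h·k = 1 × sec φ, so true area = apparent × cos φ.
True area of archipelago: 140000 × cos(72.2°) = 140000 × 0.3057 = 42800 km².
True area of forest reserve: 263000 × cos(13.7°) = 263000 × 0.9715 = 255500 km².
Ratio = 42800 / 255500 ≈ 0.167.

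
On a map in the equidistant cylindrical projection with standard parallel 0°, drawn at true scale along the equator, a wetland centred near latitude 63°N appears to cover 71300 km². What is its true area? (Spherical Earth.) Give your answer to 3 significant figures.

For the equirectangular projection with φ₀ = 0 (plate carrée), h = 1 along meridians and k = sec φ along parallels.
Areal scale = h·k = 1 × sec φ; at 63°, h = 1.000, k = 2.203, so h·k = 2.203.
True area = apparent / (areal scale) = 71300 / 2.203 ≈ 32400 km².

32400 km²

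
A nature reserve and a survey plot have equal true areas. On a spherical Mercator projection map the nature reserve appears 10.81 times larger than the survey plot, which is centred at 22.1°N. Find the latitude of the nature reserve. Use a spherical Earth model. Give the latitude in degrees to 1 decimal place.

Mercator areal scale is sec²φ, so apparent-area ratio = sec²φ₁ / sec²φ₂ = cos²φ₂ / cos²φ₁.
cos²φ₂ / cos²φ₁ = 10.81  ⇒  cos φ₁ = cos 22.1° / √10.81 = 0.9265/3.288 = 0.2818.
φ₁ = arccos(0.2818) ≈ 73.6°.

73.6°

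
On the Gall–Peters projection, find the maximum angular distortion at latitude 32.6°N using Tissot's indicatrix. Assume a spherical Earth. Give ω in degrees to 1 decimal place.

20.0°

The Gall–Peters projection is cylindrical equal-area with φ₀ = 45°. Cylindrical equal-area (φ₀ = 45°): h = cos φ / cos 45° along meridians, k = cos 45° / cos φ along parallels; h·k = 1.
At 32.6°: h = 1.191, k = 0.8393; principal scales a = 1.191, b = 0.8393.
sin(ω/2) = (a − b)/(a + b) = 0.3521/2.031 = 0.1734, so ω = 2 arcsin(0.1734) ≈ 20.0°.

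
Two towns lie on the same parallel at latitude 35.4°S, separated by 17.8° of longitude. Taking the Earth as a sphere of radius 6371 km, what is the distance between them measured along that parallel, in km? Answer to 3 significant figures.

Arc length along a parallel = R cos φ · Δλ (with Δλ in radians).
= 6371 × cos 35.4° × (17.8° × π/180) = 6371 × 0.8151 × 0.3107 ≈ 1610 km.

1610 km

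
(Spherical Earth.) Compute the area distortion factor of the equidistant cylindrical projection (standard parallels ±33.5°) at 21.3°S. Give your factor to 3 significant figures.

In the equirectangular projection with standard parallel φ₀ = 33.5° (x = Rλ cos φ₀, y = Rφ), meridians are true-scale (h = 1) and the parallel scale is k = cos φ₀ / cos φ.
Areal scale = h·k = 1 × cos φ₀ / cos φ; at 21.3°, h = 1.000, k = 0.8950, so h·k = 0.8950.

0.895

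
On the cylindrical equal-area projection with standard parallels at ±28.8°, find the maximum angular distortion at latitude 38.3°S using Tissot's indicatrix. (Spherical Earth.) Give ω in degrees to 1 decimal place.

12.6°

A cylindrical equal-area projection with standard parallel φ₀ has meridian scale h = cos φ / cos φ₀ and parallel scale k = cos φ₀ / cos φ (so areas are preserved, h·k = 1).
At 38.3°: h = 0.8955, k = 1.117; principal scales a = 1.117, b = 0.8955.
sin(ω/2) = (a − b)/(a + b) = 0.2211/2.012 = 0.1099, so ω = 2 arcsin(0.1099) ≈ 12.6°.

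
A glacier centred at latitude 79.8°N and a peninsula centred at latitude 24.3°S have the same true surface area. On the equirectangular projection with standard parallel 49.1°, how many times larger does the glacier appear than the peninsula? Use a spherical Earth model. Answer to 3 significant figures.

5.15

With standard parallel φ₀ = 49.1°, the equirectangular projection gives x = Rλ cos φ₀, y = Rφ, so h = 1 and k = cos 49.1° / cos φ.
Areal scale at 79.8°: h·k = 1.000 × 3.697 = 3.697.
Areal scale at 24.3°: h·k = 1.000 × 0.7184 = 0.7184.
Ratio = 3.697/0.7184 ≈ 5.15.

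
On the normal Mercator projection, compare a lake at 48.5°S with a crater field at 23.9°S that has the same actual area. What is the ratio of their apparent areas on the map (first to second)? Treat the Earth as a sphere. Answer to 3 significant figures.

Mercator is conformal with k = sec φ, so areal scale = k² = sec²φ.
At 48.5°: sec²(48.5°) = 1/0.6626² = 2.278.
At 23.9°: sec²(23.9°) = 1/0.9143² = 1.196.
Ratio = 2.278/1.196 = cos²(23.9°)/cos²(48.5°) ≈ 1.90.

1.90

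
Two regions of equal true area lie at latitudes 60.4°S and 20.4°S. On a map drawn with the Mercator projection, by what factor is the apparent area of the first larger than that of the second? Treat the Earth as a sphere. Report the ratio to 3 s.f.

On Mercator, area is exaggerated by sec²φ = 1/cos²φ.
At 60.4°: sec²(60.4°) = 1/0.4939² = 4.099.
At 20.4°: sec²(20.4°) = 1/0.9373² = 1.138.
Ratio = 4.099/1.138 = cos²(20.4°)/cos²(60.4°) ≈ 3.60.

3.60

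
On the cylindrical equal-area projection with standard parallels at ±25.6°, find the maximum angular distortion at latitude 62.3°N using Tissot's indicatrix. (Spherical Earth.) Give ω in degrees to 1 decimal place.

For cylindrical equal-area with standard parallel φ₀, h = cos φ / cos φ₀ and k = cos φ₀ / cos φ, so h·k = 1.
At 62.3°: h = 0.5154, k = 1.940; principal scales a = 1.940, b = 0.5154.
sin(ω/2) = (a − b)/(a + b) = 1.425/2.456 = 0.5802, so ω = 2 arcsin(0.5802) ≈ 70.9°.

70.9°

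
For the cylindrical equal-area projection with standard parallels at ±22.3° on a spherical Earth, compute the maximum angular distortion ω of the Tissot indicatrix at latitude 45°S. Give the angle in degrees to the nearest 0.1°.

A cylindrical equal-area projection with standard parallel φ₀ has meridian scale h = cos φ / cos φ₀ and parallel scale k = cos φ₀ / cos φ (so areas are preserved, h·k = 1).
At 45°: h = 0.7643, k = 1.308; principal scales a = 1.308, b = 0.7643.
sin(ω/2) = (a − b)/(a + b) = 0.5442/2.073 = 0.2625, so ω = 2 arcsin(0.2625) ≈ 30.4°.

30.4°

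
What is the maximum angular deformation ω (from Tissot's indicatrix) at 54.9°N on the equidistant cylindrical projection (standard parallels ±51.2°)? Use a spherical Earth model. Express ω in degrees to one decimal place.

In the equirectangular projection with standard parallel φ₀ = 51.2° (x = Rλ cos φ₀, y = Rφ), meridians are true-scale (h = 1) and the parallel scale is k = cos φ₀ / cos φ.
At 54.9°: h = 1.000, k = 1.090; principal scales a = 1.090, b = 1.000.
sin(ω/2) = (a − b)/(a + b) = 0.08974/2.090 = 0.04294, so ω = 2 arcsin(0.04294) ≈ 4.9°.

4.9°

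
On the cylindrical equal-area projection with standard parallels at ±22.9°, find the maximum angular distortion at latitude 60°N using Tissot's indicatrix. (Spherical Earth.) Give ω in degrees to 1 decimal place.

66.0°

Cylindrical equal-area (φ₀ = 22.9°): h = cos φ / cos 22.9° along meridians, k = cos 22.9° / cos φ along parallels; h·k = 1.
At 60°: h = 0.5428, k = 1.842; principal scales a = 1.842, b = 0.5428.
sin(ω/2) = (a − b)/(a + b) = 1.300/2.385 = 0.5449, so ω = 2 arcsin(0.5449) ≈ 66.0°.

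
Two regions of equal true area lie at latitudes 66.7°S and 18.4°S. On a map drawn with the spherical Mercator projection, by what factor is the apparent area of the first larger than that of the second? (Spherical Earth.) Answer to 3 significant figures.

Mercator is conformal with k = sec φ, so areal scale = k² = sec²φ.
At 66.7°: sec²(66.7°) = 1/0.3955² = 6.392.
At 18.4°: sec²(18.4°) = 1/0.9489² = 1.111.
Ratio = 6.392/1.111 = cos²(18.4°)/cos²(66.7°) ≈ 5.75.

5.75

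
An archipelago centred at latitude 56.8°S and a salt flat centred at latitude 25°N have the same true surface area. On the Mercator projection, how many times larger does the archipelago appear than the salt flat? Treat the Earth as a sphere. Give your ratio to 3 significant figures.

2.74

On Mercator, area is exaggerated by sec²φ = 1/cos²φ.
At 56.8°: sec²(56.8°) = 1/0.5476² = 3.335.
At 25°: sec²(25°) = 1/0.9063² = 1.217.
Ratio = 3.335/1.217 = cos²(25°)/cos²(56.8°) ≈ 2.74.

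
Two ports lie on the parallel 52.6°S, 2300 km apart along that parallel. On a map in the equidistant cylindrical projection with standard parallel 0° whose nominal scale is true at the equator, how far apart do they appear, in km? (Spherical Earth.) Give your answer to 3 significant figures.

Plate carrée maps x = Rλ, y = Rφ. The meridian scale is h = 1 and the parallel scale is k = 1/cos φ = sec φ.
Along the parallel, k = sec 52.6° = 1/0.6074 = 1.646.
Map distance = 2300 × 1.646 ≈ 3790 km.

3790 km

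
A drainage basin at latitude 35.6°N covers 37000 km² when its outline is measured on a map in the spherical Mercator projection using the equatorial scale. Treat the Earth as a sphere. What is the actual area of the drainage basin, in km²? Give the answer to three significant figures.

Mercator is conformal, so the point scale is isotropic: h = k = sec φ = 1/cos φ.
Areal scale = k² = sec²φ = 1/cos²(35.6°) = 1/0.8131² = 1.513.
True area = apparent / (areal scale) = 37000 / 1.513 ≈ 24500 km².

24500 km²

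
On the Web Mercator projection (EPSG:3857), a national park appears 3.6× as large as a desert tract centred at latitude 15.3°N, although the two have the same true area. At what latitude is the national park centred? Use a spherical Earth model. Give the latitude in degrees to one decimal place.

On Mercator, (apparent₁)/(apparent₂) = sec²φ₁ / sec²φ₂ when true areas are equal.
cos²φ₂ / cos²φ₁ = 3.6  ⇒  cos φ₁ = cos 15.3° / √3.6 = 0.9646/1.897 = 0.5084.
φ₁ = arccos(0.5084) ≈ 59.4°.

59.4°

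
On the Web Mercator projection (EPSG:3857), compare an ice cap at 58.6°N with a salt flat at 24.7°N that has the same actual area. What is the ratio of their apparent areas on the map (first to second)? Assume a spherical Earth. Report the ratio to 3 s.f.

3.04

On Mercator, area is exaggerated by sec²φ = 1/cos²φ.
At 58.6°: sec²(58.6°) = 1/0.5210² = 3.684.
At 24.7°: sec²(24.7°) = 1/0.9085² = 1.212.
Ratio = 3.684/1.212 = cos²(24.7°)/cos²(58.6°) ≈ 3.04.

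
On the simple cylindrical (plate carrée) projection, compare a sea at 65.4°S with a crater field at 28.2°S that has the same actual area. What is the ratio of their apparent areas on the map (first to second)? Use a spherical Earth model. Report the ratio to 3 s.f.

2.12

For the equirectangular projection with φ₀ = 0 (plate carrée), h = 1 along meridians and k = sec φ along parallels.
Areal scale at 65.4°: h·k = 1.000 × 2.402 = 2.402.
Areal scale at 28.2°: h·k = 1.000 × 1.135 = 1.135.
Ratio = 2.402/1.135 ≈ 2.12.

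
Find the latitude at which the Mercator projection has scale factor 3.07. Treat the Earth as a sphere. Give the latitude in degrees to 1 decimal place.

Mercator scale is k = sec φ = 1/cos φ.
1/cos φ = 3.07  ⇒  cos φ = 0.3257  ⇒  φ = arccos(0.3257) ≈ 71.0°.

71.0°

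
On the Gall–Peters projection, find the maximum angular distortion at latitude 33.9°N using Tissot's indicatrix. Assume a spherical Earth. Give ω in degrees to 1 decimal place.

The Gall–Peters projection is cylindrical equal-area with φ₀ = 45°. Cylindrical equal-area (φ₀ = 45°): h = cos φ / cos 45° along meridians, k = cos 45° / cos φ along parallels; h·k = 1.
At 33.9°: h = 1.174, k = 0.8519; principal scales a = 1.174, b = 0.8519.
sin(ω/2) = (a − b)/(a + b) = 0.3219/2.026 = 0.1589, so ω = 2 arcsin(0.1589) ≈ 18.3°.

18.3°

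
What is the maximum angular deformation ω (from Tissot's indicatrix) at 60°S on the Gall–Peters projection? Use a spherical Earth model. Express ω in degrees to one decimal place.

38.9°

Gall–Peters is a cylindrical equal-area projection with standard parallels at ±45°. For cylindrical equal-area with standard parallel φ₀, h = cos φ / cos φ₀ and k = cos φ₀ / cos φ, so h·k = 1.
At 60°: h = 0.7071, k = 1.414; principal scales a = 1.414, b = 0.7071.
sin(ω/2) = (a − b)/(a + b) = 0.7071/2.121 = 0.3333, so ω = 2 arcsin(0.3333) ≈ 38.9°.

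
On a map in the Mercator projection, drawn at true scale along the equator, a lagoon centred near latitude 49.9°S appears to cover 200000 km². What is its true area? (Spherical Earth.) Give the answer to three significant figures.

83000 km²

Mercator is conformal, so the point scale is isotropic: h = k = sec φ = 1/cos φ.
Areal scale = k² = sec²φ = 1/cos²(49.9°) = 1/0.6441² = 2.410.
True area = apparent / (areal scale) = 200000 / 2.410 ≈ 83000 km².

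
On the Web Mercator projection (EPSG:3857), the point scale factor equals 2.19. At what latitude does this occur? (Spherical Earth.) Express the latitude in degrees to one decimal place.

62.8°

Mercator scale is k = sec φ = 1/cos φ.
1/cos φ = 2.19  ⇒  cos φ = 0.4566  ⇒  φ = arccos(0.4566) ≈ 62.8°.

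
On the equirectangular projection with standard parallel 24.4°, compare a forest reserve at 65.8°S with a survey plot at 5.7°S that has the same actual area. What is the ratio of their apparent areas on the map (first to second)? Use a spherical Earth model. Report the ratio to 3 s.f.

In the equirectangular projection with standard parallel φ₀ = 24.4° (x = Rλ cos φ₀, y = Rφ), meridians are true-scale (h = 1) and the parallel scale is k = cos φ₀ / cos φ.
Areal scale at 65.8°: h·k = 1.000 × 2.222 = 2.222.
Areal scale at 5.7°: h·k = 1.000 × 0.9152 = 0.9152.
Ratio = 2.222/0.9152 ≈ 2.43.

2.43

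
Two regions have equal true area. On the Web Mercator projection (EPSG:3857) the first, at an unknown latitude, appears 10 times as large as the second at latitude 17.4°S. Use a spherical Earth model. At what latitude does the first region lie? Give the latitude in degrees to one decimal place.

On Mercator, (apparent₁)/(apparent₂) = sec²φ₁ / sec²φ₂ when true areas are equal.
cos²φ₂ / cos²φ₁ = 10  ⇒  cos φ₁ = cos 17.4° / √10 = 0.9542/3.162 = 0.3018.
φ₁ = arccos(0.3018) ≈ 72.4°.

72.4°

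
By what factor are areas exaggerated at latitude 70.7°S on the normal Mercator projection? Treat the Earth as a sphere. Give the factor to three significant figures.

For Mercator, h = k = sec φ (a conformal cylindrical projection has a single point scale, 1/cos φ).
Areal scale = k² = sec²φ = 1/cos²(70.7°) = 1/0.3305² = 9.154.

9.15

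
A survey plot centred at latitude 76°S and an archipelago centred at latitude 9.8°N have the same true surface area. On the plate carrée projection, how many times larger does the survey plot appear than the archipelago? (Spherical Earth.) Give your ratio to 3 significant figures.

4.07

In the plate carrée (x = Rλ, y = Rφ), meridians are true-scale (h = 1) and parallels are stretched by k = sec φ.
Areal scale at 76°: h·k = 1.000 × 4.134 = 4.134.
Areal scale at 9.8°: h·k = 1.000 × 1.015 = 1.015.
Ratio = 4.134/1.015 ≈ 4.07.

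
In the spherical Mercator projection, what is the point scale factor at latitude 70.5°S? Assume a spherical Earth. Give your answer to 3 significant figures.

3.00

The Mercator projection is conformal; its linear scale factor is the same in every direction and equals sec φ = 1/cos φ.
k = 1/cos 70.5° = 1/0.3338 = 2.996.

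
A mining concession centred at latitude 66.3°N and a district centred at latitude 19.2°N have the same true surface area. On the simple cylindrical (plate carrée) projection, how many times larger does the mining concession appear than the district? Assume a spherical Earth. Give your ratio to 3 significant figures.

Plate carrée maps x = Rλ, y = Rφ. The meridian scale is h = 1 and the parallel scale is k = 1/cos φ = sec φ.
Areal scale at 66.3°: h·k = 1.000 × 2.488 = 2.488.
Areal scale at 19.2°: h·k = 1.000 × 1.059 = 1.059.
Ratio = 2.488/1.059 ≈ 2.35.

2.35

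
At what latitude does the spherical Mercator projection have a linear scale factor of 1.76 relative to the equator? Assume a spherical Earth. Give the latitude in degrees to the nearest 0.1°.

55.4°

Mercator scale is k = sec φ = 1/cos φ.
1/cos φ = 1.76  ⇒  cos φ = 0.5682  ⇒  φ = arccos(0.5682) ≈ 55.4°.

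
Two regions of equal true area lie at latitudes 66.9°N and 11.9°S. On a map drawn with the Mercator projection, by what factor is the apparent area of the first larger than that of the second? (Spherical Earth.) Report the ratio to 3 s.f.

On Mercator, area is exaggerated by sec²φ = 1/cos²φ.
At 66.9°: sec²(66.9°) = 1/0.3923² = 6.497.
At 11.9°: sec²(11.9°) = 1/0.9785² = 1.044.
Ratio = 6.497/1.044 = cos²(11.9°)/cos²(66.9°) ≈ 6.22.

6.22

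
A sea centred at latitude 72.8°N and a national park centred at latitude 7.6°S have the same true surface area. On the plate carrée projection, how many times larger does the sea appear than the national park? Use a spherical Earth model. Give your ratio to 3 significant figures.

3.35

Plate carrée maps x = Rλ, y = Rφ. The meridian scale is h = 1 and the parallel scale is k = 1/cos φ = sec φ.
Areal scale at 72.8°: h·k = 1.000 × 3.382 = 3.382.
Areal scale at 7.6°: h·k = 1.000 × 1.009 = 1.009.
Ratio = 3.382/1.009 ≈ 3.35.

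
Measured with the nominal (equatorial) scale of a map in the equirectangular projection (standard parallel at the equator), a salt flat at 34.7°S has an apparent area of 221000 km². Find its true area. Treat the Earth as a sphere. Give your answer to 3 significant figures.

For the equirectangular projection with φ₀ = 0 (plate carrée), h = 1 along meridians and k = sec φ along parallels.
Areal scale = h·k = 1 × sec φ; at 34.7°, h = 1.000, k = 1.216, so h·k = 1.216.
True area = apparent / (areal scale) = 221000 / 1.216 ≈ 182000 km².

182000 km²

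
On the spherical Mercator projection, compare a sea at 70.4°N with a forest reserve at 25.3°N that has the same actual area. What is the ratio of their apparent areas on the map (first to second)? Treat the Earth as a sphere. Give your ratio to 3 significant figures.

On Mercator, area is exaggerated by sec²φ = 1/cos²φ.
At 70.4°: sec²(70.4°) = 1/0.3355² = 8.887.
At 25.3°: sec²(25.3°) = 1/0.9041² = 1.223.
Ratio = 8.887/1.223 = cos²(25.3°)/cos²(70.4°) ≈ 7.26.

7.26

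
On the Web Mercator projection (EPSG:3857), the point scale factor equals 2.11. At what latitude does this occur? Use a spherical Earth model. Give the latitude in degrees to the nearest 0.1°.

Mercator scale is k = sec φ = 1/cos φ.
1/cos φ = 2.11  ⇒  cos φ = 0.4739  ⇒  φ = arccos(0.4739) ≈ 61.7°.

61.7°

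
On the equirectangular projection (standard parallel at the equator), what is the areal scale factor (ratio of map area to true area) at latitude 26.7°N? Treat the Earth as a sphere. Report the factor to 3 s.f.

1.12

In the plate carrée (x = Rλ, y = Rφ), meridians are true-scale (h = 1) and parallels are stretched by k = sec φ.
Areal scale = h·k = 1 × sec φ; at 26.7°, h = 1.000, k = 1.119, so h·k = 1.119.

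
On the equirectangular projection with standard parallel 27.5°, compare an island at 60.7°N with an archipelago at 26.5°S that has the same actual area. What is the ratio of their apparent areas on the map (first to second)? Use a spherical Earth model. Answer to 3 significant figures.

1.83

In the equirectangular projection with standard parallel φ₀ = 27.5° (x = Rλ cos φ₀, y = Rφ), meridians are true-scale (h = 1) and the parallel scale is k = cos φ₀ / cos φ.
Areal scale at 60.7°: h·k = 1.000 × 1.813 = 1.813.
Areal scale at 26.5°: h·k = 1.000 × 0.9911 = 0.9911.
Ratio = 1.813/0.9911 ≈ 1.83.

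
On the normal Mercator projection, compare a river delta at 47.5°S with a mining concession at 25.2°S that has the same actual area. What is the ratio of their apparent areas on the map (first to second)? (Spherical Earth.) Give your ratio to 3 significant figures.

1.79

Mercator is conformal with k = sec φ, so areal scale = k² = sec²φ.
At 47.5°: sec²(47.5°) = 1/0.6756² = 2.191.
At 25.2°: sec²(25.2°) = 1/0.9048² = 1.221.
Ratio = 2.191/1.221 = cos²(25.2°)/cos²(47.5°) ≈ 1.79.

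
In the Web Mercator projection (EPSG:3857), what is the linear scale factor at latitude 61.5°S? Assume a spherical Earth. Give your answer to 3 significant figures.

For Mercator, h = k = sec φ (a conformal cylindrical projection has a single point scale, 1/cos φ).
k = 1/cos 61.5° = 1/0.4772 = 2.096.

2.10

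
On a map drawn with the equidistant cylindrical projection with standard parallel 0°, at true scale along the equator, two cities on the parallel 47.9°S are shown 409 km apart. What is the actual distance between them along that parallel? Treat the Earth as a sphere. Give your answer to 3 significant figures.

In the plate carrée (x = Rλ, y = Rφ), meridians are true-scale (h = 1) and parallels are stretched by k = sec φ.
Along the parallel at 47.9°, map distances are exaggerated by k = sec 47.9° = 1.492.
True distance = 409 / 1.492 = 409 × cos 47.9° ≈ 274 km.

274 km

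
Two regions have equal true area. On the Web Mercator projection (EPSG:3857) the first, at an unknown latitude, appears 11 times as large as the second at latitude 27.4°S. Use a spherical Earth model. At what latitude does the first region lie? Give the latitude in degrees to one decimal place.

74.5°

On Mercator, (apparent₁)/(apparent₂) = sec²φ₁ / sec²φ₂ when true areas are equal.
cos²φ₂ / cos²φ₁ = 11  ⇒  cos φ₁ = cos 27.4° / √11 = 0.8878/3.317 = 0.2677.
φ₁ = arccos(0.2677) ≈ 74.5°.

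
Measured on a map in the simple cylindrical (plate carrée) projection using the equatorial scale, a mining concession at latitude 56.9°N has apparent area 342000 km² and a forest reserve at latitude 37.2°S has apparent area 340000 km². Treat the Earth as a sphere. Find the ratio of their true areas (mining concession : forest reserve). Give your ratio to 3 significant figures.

0.690

On the plate carrée, areal scale = h·k = 1 × sec φ, so true area = apparent × cos φ.
True area of mining concession: 342000 × cos(56.9°) = 342000 × 0.5461 = 186800 km².
True area of forest reserve: 340000 × cos(37.2°) = 340000 × 0.7965 = 270800 km².
Ratio = 186800 / 270800 ≈ 0.690.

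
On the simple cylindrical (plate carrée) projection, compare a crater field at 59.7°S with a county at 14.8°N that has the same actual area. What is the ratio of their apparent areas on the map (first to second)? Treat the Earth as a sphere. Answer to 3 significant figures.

In the plate carrée (x = Rλ, y = Rφ), meridians are true-scale (h = 1) and parallels are stretched by k = sec φ.
Areal scale at 59.7°: h·k = 1.000 × 1.982 = 1.982.
Areal scale at 14.8°: h·k = 1.000 × 1.034 = 1.034.
Ratio = 1.982/1.034 ≈ 1.92.

1.92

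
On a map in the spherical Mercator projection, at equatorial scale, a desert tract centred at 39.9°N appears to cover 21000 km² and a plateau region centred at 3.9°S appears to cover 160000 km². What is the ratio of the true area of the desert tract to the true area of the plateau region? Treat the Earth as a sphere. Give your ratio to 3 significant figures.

0.0776

Mercator's areal exaggeration is sec²φ; hence true area = (apparent area) · cos²φ.
True area of desert tract: 21000 × cos²(39.9°) = 21000 × 0.5885 = 12360 km².
True area of plateau region: 160000 × cos²(3.9°) = 160000 × 0.9954 = 159300 km².
Ratio = 12360 / 159300 ≈ 0.0776.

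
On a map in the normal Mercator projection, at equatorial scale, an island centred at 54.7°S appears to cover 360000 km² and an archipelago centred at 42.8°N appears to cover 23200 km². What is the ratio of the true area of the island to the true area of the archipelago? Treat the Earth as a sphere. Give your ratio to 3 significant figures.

9.62

Mercator's areal exaggeration is sec²φ; hence true area = (apparent area) · cos²φ.
True area of island: 360000 × cos²(54.7°) = 360000 × 0.3339 = 120200 km².
True area of archipelago: 23200 × cos²(42.8°) = 23200 × 0.5384 = 12490 km².
Ratio = 120200 / 12490 ≈ 9.62.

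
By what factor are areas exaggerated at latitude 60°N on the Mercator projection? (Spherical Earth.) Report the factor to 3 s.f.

The Mercator projection is conformal; its linear scale factor is the same in every direction and equals sec φ = 1/cos φ.
Areal scale = k² = sec²φ = 1/cos²(60°) = 1/0.5000² = 4.000.

4.00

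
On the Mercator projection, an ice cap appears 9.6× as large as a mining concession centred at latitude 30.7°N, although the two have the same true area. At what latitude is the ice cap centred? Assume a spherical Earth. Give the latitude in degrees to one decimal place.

73.9°

Mercator areal scale is sec²φ, so apparent-area ratio = sec²φ₁ / sec²φ₂ = cos²φ₂ / cos²φ₁.
cos²φ₂ / cos²φ₁ = 9.6  ⇒  cos φ₁ = cos 30.7° / √9.6 = 0.8599/3.098 = 0.2775.
φ₁ = arccos(0.2775) ≈ 73.9°.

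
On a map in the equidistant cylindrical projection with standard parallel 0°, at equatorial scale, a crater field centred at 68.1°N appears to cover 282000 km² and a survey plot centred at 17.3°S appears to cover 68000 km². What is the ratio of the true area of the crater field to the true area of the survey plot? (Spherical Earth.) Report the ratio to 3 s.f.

Plate carrée has h = 1 and k = sec φ, giving areal scale sec φ; true area = (apparent area) · cos φ.
True area of crater field: 282000 × cos(68.1°) = 282000 × 0.3730 = 105200 km².
True area of survey plot: 68000 × cos(17.3°) = 68000 × 0.9548 = 64920 km².
Ratio = 105200 / 64920 ≈ 1.62.

1.62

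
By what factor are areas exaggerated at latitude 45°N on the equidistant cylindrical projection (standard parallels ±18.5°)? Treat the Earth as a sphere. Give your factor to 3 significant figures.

With standard parallel φ₀ = 18.5°, the equirectangular projection gives x = Rλ cos φ₀, y = Rφ, so h = 1 and k = cos 18.5° / cos φ.
Areal scale = h·k = 1 × cos φ₀ / cos φ; at 45°, h = 1.000, k = 1.341, so h·k = 1.341.

1.34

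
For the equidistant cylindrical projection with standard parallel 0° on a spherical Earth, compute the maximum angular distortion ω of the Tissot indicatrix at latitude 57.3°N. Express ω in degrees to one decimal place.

34.7°

For the equirectangular projection with φ₀ = 0 (plate carrée), h = 1 along meridians and k = sec φ along parallels.
At 57.3°: h = 1.000, k = 1.851; principal scales a = 1.851, b = 1.000.
sin(ω/2) = (a − b)/(a + b) = 0.8510/2.851 = 0.2985, so ω = 2 arcsin(0.2985) ≈ 34.7°.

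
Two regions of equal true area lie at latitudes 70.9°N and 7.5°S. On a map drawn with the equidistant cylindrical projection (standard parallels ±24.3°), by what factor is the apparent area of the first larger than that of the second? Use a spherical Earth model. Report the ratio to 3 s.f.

3.03

With standard parallel φ₀ = 24.3°, the equirectangular projection gives x = Rλ cos φ₀, y = Rφ, so h = 1 and k = cos 24.3° / cos φ.
Areal scale at 70.9°: h·k = 1.000 × 2.785 = 2.785.
Areal scale at 7.5°: h·k = 1.000 × 0.9193 = 0.9193.
Ratio = 2.785/0.9193 ≈ 3.03.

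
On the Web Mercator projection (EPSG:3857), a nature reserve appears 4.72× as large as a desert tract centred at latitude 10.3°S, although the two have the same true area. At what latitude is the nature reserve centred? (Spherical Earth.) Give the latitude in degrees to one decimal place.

For equal true areas on Mercator, apparent areas scale as sec²φ, so the ratio is cos²φ₂ / cos²φ₁.
cos²φ₂ / cos²φ₁ = 4.72  ⇒  cos φ₁ = cos 10.3° / √4.72 = 0.9839/2.173 = 0.4529.
φ₁ = arccos(0.4529) ≈ 63.1°.

63.1°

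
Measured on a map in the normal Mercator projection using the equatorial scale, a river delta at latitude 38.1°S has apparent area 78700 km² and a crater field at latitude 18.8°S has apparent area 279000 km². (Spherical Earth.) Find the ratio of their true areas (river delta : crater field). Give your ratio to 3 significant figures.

On Mercator the areal scale is sec²φ, so true area = apparent × cos²φ.
True area of river delta: 78700 × cos²(38.1°) = 78700 × 0.6193 = 48740 km².
True area of crater field: 279000 × cos²(18.8°) = 279000 × 0.8961 = 250000 km².
Ratio = 48740 / 250000 ≈ 0.195.

0.195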